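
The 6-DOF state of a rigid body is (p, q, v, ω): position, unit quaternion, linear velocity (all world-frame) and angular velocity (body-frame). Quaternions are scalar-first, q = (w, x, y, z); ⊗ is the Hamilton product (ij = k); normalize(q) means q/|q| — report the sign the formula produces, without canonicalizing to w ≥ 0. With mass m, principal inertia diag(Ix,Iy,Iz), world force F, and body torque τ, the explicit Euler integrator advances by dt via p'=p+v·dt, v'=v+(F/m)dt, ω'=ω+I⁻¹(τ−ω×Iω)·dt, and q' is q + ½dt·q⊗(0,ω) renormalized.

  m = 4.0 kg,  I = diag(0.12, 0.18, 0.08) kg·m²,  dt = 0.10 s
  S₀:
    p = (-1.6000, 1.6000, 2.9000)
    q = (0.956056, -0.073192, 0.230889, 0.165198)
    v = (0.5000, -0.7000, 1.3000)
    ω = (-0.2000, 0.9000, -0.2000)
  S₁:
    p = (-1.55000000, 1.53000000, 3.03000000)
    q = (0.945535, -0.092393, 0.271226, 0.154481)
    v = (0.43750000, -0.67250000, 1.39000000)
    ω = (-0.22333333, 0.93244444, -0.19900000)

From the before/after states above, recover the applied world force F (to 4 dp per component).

Δv = v₁−v₀ = (-0.06250000, 0.02750000, 0.09000000)
F = m·Δv/dt = (-2.5000, 1.1000, 3.6000)

F = (-2.5000, 1.1000, 3.6000)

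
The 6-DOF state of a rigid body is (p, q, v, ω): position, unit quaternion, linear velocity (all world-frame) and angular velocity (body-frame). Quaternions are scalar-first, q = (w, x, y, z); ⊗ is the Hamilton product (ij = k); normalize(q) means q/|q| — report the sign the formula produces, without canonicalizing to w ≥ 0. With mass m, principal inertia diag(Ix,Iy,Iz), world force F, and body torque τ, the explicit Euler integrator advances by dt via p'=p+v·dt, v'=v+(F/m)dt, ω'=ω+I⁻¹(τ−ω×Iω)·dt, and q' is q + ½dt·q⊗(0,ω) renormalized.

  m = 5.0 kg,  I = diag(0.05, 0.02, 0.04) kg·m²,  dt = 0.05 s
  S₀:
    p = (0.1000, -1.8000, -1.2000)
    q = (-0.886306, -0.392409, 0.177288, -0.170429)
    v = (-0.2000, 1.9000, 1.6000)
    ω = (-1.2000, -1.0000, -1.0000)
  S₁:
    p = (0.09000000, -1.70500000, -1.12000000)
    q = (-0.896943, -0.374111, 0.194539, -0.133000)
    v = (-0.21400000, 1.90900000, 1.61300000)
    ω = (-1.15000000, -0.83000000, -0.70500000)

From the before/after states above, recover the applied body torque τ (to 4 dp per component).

Δω = ω₁−ω₀ = (0.05000000, 0.17000000, 0.29500000)
ω₀×(Iω₀) = (0.0200, 0.0120, -0.0360)
I·α + gyro = (0.0700, 0.0800, 0.2000)

τ = (0.0700, 0.0800, 0.2000)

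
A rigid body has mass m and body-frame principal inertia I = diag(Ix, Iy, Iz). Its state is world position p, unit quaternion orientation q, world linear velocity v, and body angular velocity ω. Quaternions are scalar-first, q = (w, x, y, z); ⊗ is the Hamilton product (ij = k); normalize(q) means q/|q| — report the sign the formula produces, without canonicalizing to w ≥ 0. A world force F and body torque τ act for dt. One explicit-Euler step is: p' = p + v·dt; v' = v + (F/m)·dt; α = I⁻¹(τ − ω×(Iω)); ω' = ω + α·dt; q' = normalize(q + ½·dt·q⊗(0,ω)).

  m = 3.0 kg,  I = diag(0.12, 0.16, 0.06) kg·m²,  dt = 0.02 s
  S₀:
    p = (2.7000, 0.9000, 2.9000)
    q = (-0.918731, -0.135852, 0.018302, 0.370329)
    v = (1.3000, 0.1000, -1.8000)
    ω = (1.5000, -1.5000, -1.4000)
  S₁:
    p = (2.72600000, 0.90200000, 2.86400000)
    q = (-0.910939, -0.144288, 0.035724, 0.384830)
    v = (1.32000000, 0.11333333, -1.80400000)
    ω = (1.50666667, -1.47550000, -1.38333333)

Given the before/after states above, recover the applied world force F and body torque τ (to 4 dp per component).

F = (3.0000, 2.0000, -0.6000)
τ = (-0.1700, 0.0700, -0.0400)

velocity change Δv = (0.02000000, 0.01333333, -0.00400000)
applied force F = (3.0000, 2.0000, -0.6000)
Δω = ω₁−ω₀ = (0.00666667, 0.02450000, 0.01666667)
gyro term ω₀×Iω₀ = (-0.2100, -0.1260, -0.0900)
τ = I·(Δω/dt) + ω₀×(Iω₀) = (-0.1700, 0.0700, -0.0400)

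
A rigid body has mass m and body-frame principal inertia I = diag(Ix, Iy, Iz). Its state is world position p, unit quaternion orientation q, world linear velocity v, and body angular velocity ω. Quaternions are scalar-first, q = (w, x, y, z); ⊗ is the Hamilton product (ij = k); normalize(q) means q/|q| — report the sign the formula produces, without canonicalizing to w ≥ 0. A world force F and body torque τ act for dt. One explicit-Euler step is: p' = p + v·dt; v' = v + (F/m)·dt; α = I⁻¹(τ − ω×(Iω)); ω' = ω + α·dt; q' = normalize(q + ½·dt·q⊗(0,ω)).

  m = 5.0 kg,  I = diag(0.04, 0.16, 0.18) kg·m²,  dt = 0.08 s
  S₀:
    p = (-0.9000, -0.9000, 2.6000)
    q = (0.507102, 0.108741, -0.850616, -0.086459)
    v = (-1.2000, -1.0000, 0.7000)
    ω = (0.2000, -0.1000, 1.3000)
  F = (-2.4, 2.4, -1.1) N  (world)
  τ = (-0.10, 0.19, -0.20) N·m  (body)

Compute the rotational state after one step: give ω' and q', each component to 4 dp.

precession coupling ω×(Iω) = (-0.0026, -0.0364, -0.0024)
α = I⁻¹(τ − ω×Iω) = (-2.4350, 1.4150, -1.0978)
ω + α·dt = (0.0052, 0.0132, 1.2122)
2q̇ = q⊗(0,ω) = (0.0055869, -1.0130263, -0.2093653, 0.8184817)
q' = normalize(q + ½dt·q⊗(0,ω)) = (0.5066, 0.0681, -0.8578, -0.0536)

ω' = (0.0052, 0.0132, 1.2122)
q' = (0.5066, 0.0681, -0.8578, -0.0536)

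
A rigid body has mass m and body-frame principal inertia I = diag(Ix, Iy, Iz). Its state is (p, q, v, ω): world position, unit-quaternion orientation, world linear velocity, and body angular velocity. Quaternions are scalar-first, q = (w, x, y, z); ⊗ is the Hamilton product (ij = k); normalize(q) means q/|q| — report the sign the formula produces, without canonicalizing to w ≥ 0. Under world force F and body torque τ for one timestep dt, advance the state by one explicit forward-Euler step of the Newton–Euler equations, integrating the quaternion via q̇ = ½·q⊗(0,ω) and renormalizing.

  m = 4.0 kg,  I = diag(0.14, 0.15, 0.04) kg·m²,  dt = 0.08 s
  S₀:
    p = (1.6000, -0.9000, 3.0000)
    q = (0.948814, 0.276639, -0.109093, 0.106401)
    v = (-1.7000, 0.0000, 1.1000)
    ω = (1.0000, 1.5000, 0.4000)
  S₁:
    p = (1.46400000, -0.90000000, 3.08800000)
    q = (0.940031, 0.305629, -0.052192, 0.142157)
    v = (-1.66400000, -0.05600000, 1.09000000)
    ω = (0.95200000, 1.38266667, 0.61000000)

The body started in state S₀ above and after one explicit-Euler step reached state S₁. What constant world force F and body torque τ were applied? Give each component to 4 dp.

Δv = v₁−v₀ = (0.03600000, -0.05600000, -0.01000000)
m·(v₁−v₀)/dt = (1.8000, -2.8000, -0.5000)
Δω = ω₁−ω₀ = (-0.04800000, -0.11733333, 0.21000000)
gyro term ω₀×Iω₀ = (-0.0660, 0.0400, 0.0150)
I·α + gyro = (-0.1500, -0.1800, 0.1200)

F = (1.8000, -2.8000, -0.5000)
τ = (-0.1500, -0.1800, 0.1200)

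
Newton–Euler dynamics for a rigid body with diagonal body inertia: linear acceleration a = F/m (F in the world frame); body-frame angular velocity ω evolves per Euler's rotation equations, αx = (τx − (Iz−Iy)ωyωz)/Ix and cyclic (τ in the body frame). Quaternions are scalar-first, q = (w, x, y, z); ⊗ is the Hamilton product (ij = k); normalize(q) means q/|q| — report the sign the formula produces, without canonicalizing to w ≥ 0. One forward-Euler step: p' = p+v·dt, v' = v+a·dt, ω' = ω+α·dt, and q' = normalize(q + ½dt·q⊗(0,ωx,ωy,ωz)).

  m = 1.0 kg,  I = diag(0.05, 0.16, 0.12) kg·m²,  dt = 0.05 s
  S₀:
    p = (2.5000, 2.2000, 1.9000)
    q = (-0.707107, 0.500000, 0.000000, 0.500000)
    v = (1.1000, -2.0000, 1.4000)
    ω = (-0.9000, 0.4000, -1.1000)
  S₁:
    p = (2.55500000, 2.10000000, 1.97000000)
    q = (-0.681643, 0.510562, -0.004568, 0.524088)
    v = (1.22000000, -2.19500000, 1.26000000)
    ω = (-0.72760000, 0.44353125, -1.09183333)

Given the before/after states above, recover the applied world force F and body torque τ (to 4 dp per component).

F = (2.4000, -3.9000, -2.8000)
τ = (0.1900, 0.0700, -0.0200)

v₁ − v₀ = (0.12000000, -0.19500000, -0.14000000)
F = m·Δv/dt = (2.4000, -3.9000, -2.8000)
rate change Δω = (0.17240000, 0.04353125, 0.00816667)
I·α + gyro = (0.1900, 0.0700, -0.0200)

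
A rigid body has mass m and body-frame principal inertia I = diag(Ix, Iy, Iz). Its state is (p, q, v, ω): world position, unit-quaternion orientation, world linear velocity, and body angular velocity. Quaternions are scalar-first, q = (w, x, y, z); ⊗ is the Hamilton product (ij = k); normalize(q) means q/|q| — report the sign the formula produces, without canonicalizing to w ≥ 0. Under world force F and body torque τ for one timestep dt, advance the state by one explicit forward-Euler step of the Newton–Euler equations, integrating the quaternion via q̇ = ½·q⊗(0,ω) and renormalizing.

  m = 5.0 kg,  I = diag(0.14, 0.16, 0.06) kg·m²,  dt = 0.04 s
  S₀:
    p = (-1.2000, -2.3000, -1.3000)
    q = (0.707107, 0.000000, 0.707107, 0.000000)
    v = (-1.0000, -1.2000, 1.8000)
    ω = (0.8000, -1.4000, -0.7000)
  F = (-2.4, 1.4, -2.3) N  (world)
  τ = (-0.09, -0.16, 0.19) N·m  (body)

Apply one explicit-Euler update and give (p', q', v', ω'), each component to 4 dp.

a = F/m = (-0.4800, 0.2800, -0.4600)
p + v·dt = (-1.2400, -2.3480, -1.2280)
new velocity v' = (-1.0192, -1.1888, 1.7816)
angular accel α = (0.0571, -0.7200, 3.5400)
ω + α·dt = (0.8023, -1.4288, -0.5584)
q⊗(0,ω) = (0.9899498, 0.0707107, -0.9899498, -1.0606605)
updated quaternion q' = (0.7265, 0.0014, 0.6869, -0.0212)

p' = (-1.2400, -2.3480, -1.2280)
q' = (0.7265, 0.0014, 0.6869, -0.0212)
v' = (-1.0192, -1.1888, 1.7816)
ω' = (0.8023, -1.4288, -0.5584)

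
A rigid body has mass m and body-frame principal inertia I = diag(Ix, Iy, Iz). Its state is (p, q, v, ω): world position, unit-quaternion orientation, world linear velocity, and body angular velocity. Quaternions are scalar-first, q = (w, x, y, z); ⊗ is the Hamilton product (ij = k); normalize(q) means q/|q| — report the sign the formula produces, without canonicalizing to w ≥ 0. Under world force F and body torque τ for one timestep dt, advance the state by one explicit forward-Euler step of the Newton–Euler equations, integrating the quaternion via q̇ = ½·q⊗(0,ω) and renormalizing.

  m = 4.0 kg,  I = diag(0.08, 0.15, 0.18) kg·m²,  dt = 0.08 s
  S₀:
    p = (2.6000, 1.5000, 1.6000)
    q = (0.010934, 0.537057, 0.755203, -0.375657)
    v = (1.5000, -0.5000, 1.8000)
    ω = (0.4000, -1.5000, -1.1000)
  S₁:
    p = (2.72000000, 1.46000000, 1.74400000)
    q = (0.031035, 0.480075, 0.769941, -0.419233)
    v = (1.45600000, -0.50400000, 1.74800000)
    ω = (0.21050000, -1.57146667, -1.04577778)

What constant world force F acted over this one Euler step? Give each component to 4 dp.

Δv = v₁−v₀ = (-0.04400000, -0.00400000, -0.05200000)
applied force F = (-2.2000, -0.2000, -2.6000)

F = (-2.2000, -0.2000, -2.6000)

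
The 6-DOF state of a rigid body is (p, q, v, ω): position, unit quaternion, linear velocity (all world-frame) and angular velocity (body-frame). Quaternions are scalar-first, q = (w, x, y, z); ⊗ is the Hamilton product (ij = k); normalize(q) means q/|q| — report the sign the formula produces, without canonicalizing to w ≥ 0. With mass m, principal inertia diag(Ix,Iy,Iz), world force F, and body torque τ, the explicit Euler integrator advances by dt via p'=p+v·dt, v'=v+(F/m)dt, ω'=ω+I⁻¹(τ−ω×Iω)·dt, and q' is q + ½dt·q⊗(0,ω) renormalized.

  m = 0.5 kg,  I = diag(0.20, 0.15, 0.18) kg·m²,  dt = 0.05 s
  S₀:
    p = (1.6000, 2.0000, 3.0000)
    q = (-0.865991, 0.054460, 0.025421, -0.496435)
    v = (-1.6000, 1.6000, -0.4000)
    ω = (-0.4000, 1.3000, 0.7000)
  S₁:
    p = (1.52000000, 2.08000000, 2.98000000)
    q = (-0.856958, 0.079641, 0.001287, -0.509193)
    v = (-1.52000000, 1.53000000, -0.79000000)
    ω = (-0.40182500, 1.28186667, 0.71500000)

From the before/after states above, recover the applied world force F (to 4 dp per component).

Δv = v₁−v₀ = (0.08000000, -0.07000000, -0.39000000)
F = m·Δv/dt = (0.8000, -0.7000, -3.9000)

F = (0.8000, -0.7000, -3.9000)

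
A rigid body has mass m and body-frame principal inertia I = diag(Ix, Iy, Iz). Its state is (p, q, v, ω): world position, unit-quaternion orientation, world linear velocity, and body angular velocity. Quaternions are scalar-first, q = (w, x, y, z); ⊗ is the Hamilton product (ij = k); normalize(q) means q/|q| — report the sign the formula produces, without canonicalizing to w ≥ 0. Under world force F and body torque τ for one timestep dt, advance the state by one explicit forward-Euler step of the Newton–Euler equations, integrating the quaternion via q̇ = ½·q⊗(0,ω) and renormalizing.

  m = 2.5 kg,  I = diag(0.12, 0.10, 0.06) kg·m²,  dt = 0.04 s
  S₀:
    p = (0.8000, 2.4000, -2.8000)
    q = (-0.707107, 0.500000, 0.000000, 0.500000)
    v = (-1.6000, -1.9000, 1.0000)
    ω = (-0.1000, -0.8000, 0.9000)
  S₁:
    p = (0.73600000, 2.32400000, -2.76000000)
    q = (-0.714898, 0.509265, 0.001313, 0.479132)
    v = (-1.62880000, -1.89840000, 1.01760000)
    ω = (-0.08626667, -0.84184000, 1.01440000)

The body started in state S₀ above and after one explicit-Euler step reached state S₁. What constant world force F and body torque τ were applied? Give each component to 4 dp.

F = (-1.8000, 0.1000, 1.1000)
τ = (0.0700, -0.1100, 0.1700)

rate change Δω = (0.01373333, -0.04184000, 0.11440000)
applied torque τ = (0.0700, -0.1100, 0.1700)
v₁ − v₀ = (-0.02880000, 0.00160000, 0.01760000)
applied force F = (-1.8000, 0.1000, 1.1000)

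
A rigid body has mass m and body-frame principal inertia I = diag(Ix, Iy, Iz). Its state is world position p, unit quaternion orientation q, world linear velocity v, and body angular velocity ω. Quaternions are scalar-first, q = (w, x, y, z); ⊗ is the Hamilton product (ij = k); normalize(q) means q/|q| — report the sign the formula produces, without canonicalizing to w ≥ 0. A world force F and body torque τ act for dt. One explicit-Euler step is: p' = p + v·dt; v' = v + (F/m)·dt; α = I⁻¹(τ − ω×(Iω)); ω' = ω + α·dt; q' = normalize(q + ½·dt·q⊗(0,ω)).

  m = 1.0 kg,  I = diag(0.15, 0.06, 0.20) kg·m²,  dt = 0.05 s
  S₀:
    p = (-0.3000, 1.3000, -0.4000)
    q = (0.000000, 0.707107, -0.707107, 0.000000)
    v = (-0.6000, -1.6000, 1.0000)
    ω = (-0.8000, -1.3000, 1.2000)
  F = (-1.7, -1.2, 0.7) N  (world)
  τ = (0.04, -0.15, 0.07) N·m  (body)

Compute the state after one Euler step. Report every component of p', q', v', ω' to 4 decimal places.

p' = (-0.3300, 1.2200, -0.3500)
q' = (-0.0088, 0.6851, -0.7275, -0.0371)
v' = (-0.6850, -1.6600, 1.0350)
ω' = (-0.7139, -1.4650, 1.2409)

new position p' = (-0.3300, 1.2200, -0.3500)
v' = v + a·dt = (-0.6850, -1.6600, 1.0350)
(τ − ω×Iω)/I = (1.7227, -3.3000, 0.8180)
ω + α·dt = (-0.7139, -1.4650, 1.2409)
q⊗(0,ω) = (-0.3535535, -0.8485284, -0.8485284, -1.4849247)
q + ½dt·q⊗(0,ω), renormalized = (-0.0088, 0.6851, -0.7275, -0.0371)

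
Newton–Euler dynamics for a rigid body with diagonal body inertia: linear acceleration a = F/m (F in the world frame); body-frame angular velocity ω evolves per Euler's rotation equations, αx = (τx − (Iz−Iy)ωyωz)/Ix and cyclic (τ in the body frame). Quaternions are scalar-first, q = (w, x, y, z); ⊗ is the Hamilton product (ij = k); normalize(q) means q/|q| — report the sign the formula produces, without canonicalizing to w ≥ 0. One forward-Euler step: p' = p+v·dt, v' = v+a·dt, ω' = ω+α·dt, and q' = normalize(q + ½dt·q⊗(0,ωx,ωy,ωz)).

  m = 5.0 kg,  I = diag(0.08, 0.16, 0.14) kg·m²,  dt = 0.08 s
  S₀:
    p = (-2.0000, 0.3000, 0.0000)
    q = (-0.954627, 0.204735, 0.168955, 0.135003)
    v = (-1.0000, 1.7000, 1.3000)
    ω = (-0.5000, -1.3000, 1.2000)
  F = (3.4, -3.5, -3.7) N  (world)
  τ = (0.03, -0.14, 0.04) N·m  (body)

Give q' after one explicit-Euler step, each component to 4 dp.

q' = (-0.9457, 0.2383, 0.2055, 0.0817)

q⊗(0,ω) = (0.1600054, 0.8555634, 0.9278316, -1.3272304)
q' = normalize(q + ½dt·q⊗(0,ω)) = (-0.9457, 0.2383, 0.2055, 0.0817)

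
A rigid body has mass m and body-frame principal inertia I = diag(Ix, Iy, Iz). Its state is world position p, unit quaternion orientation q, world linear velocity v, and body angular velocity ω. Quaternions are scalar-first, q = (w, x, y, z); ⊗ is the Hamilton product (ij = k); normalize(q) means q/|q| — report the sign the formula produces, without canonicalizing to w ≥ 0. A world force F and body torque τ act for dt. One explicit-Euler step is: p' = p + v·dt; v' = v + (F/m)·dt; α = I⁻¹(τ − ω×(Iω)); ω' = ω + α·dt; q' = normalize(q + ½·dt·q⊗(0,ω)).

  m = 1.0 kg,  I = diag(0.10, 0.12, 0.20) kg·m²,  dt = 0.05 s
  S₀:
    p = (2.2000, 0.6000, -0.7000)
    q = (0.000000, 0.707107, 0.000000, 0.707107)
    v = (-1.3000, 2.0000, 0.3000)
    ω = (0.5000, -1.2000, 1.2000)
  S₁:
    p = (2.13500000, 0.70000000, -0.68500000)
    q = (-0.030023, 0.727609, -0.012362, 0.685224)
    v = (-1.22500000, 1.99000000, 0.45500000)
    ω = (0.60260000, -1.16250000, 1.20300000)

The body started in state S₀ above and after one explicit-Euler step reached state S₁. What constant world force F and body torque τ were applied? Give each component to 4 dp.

velocity change Δv = (0.07500000, -0.01000000, 0.15500000)
F = m·Δv/dt = (1.5000, -0.2000, 3.1000)
rate change Δω = (0.10260000, 0.03750000, 0.00300000)
gyro term ω₀×Iω₀ = (-0.1152, -0.0600, -0.0120)
τ = I·(Δω/dt) + ω₀×(Iω₀) = (0.0900, 0.0300, 0.0000)

F = (1.5000, -0.2000, 3.1000)
τ = (0.0900, 0.0300, 0.0000)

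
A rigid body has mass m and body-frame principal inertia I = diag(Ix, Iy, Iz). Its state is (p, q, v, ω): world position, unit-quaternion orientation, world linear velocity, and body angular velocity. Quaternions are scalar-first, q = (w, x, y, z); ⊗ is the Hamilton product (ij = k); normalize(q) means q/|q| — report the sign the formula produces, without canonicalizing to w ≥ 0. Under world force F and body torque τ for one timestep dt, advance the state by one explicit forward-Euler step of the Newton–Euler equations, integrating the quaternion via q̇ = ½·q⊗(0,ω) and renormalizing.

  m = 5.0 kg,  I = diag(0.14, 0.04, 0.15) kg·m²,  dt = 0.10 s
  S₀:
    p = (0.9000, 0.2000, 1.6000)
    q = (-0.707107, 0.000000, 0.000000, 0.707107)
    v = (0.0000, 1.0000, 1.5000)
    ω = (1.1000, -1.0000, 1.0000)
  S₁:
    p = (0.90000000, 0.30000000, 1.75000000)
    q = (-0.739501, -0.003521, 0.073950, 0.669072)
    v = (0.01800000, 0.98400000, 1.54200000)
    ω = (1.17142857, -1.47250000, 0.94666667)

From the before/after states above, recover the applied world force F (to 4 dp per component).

F = (0.9000, -0.8000, 2.1000)

Δv = v₁−v₀ = (0.01800000, -0.01600000, 0.04200000)
m·(v₁−v₀)/dt = (0.9000, -0.8000, 2.1000)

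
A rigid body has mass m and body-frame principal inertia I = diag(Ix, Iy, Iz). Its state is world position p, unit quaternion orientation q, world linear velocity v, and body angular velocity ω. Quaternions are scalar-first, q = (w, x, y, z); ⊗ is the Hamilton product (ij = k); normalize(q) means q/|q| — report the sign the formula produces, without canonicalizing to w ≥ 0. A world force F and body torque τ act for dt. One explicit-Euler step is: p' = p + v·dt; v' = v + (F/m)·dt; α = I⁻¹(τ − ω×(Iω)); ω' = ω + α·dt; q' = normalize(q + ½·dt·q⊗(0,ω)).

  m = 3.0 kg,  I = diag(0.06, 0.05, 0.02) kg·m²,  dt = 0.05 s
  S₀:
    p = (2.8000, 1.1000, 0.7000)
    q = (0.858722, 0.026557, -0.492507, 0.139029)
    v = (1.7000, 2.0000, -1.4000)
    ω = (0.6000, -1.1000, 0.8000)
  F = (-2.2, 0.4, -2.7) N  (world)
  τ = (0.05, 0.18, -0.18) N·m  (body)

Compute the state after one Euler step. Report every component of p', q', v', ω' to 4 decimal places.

p' = (2.8850, 1.2000, 0.6300)
q' = (0.8414, 0.0334, -0.5142, 0.1627)
v' = (1.6633, 2.0067, -1.4450)
ω' = (0.6197, -0.9392, 0.3335)

p + v·dt = (2.8850, 1.2000, 0.6300)
v + (F/m)dt = (1.6633, 2.0067, -1.4450)
ω×(Iω) gyroscopic = (0.0264, 0.0192, 0.0066)
α = I⁻¹(τ − ω×Iω) = (0.3933, 3.2160, -9.3300)
ω + α·dt = (0.6197, -0.9392, 0.3335)
2q̇ = q⊗(0,ω) = (-0.6689151, 0.2741595, -0.8824224, 0.9532691)
q + ½dt·q⊗(0,ω), renormalized = (0.8414, 0.0334, -0.5142, 0.1627)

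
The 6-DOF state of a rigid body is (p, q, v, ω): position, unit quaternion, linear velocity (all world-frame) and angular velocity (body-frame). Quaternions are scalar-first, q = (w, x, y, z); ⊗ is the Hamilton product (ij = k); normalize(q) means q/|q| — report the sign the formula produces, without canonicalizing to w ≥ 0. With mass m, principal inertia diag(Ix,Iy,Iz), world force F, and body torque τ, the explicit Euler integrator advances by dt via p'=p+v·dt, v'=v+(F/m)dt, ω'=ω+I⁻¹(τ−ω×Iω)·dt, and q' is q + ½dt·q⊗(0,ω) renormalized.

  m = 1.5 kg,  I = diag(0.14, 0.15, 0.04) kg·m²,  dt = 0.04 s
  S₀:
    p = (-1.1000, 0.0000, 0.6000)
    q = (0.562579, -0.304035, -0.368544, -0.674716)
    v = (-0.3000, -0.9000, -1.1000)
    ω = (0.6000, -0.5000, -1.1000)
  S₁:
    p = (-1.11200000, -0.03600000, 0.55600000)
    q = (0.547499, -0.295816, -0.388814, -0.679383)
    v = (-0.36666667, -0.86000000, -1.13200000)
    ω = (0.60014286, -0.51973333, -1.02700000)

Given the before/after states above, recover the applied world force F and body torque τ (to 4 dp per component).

Δω = ω₁−ω₀ = (0.00014286, -0.01973333, 0.07300000)
precession coupling = (-0.0605, -0.0660, -0.0030)
I·α + gyro = (-0.0600, -0.1400, 0.0700)
velocity change Δv = (-0.06666667, 0.04000000, -0.03200000)
applied force F = (-2.5000, 1.5000, -1.2000)

F = (-2.5000, 1.5000, -1.2000)
τ = (-0.0600, -0.1400, 0.0700)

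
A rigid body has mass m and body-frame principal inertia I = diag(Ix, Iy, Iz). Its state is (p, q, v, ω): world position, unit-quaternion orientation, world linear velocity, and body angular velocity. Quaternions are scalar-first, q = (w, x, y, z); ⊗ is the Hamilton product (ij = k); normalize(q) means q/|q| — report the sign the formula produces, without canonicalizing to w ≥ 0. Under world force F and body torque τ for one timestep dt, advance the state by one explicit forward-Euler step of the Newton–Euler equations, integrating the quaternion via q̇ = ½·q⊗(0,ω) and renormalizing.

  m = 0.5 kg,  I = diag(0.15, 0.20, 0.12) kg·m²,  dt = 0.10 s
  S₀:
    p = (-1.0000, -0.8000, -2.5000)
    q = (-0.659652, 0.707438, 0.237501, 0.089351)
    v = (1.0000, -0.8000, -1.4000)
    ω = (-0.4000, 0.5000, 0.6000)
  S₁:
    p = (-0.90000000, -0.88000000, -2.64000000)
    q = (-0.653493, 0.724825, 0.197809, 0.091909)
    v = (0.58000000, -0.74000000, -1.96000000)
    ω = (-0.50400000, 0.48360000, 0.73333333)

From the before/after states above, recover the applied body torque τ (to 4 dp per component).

τ = (-0.1800, -0.0400, 0.1500)

Δω = ω₁−ω₀ = (-0.10400000, -0.01640000, 0.13333333)
applied torque τ = (-0.1800, -0.0400, 0.1500)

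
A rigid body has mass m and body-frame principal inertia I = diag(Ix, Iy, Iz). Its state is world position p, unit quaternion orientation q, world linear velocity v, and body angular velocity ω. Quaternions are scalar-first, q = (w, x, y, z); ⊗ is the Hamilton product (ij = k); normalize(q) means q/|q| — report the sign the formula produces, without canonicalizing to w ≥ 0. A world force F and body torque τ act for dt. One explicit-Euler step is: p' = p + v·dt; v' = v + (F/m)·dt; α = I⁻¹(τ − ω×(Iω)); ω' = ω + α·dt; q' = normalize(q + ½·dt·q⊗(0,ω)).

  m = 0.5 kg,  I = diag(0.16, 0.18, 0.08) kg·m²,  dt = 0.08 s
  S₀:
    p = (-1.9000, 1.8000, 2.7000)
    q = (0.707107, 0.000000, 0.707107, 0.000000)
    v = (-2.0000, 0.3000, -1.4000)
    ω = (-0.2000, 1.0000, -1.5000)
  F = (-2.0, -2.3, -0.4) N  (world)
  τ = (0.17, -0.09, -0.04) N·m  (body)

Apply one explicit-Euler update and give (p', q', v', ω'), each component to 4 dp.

p + v·dt = (-2.0600, 1.8240, 2.5880)
v + (F/m)dt = (-2.3200, -0.0680, -1.4640)
ω×(Iω) gyroscopic = (0.1500, 0.0240, -0.0040)
α = I⁻¹(τ − ω×Iω) = (0.1250, -0.6333, -0.4500)
ω + α·dt = (-0.1900, 0.9493, -1.5360)
Hamilton product q⊗(0,ω) = (-0.7071070, -1.2020819, 0.7071070, -0.9192391)
q' = normalize(q + ½dt·q⊗(0,ω)) = (0.6770, -0.0480, 0.7335, -0.0367)

p' = (-2.0600, 1.8240, 2.5880)
q' = (0.6770, -0.0480, 0.7335, -0.0367)
v' = (-2.3200, -0.0680, -1.4640)
ω' = (-0.1900, 0.9493, -1.5360)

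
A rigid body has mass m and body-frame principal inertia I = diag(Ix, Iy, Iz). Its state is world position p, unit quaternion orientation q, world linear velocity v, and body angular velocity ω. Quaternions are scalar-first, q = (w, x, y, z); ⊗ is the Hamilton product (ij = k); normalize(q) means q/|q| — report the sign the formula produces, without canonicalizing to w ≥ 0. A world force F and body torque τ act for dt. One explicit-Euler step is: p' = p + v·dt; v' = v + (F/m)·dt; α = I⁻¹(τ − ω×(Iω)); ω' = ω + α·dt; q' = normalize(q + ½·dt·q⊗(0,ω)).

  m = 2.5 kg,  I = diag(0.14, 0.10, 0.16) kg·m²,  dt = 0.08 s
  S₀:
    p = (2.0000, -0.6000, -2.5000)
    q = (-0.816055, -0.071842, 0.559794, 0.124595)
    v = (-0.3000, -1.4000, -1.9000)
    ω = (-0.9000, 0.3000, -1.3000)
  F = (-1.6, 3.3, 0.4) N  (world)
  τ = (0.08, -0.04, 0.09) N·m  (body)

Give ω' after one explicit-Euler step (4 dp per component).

ω' = (-0.8409, 0.2867, -1.2604)

angular accel α = (0.7386, -0.1660, 0.4950)
ω' = ω + α·dt = (-0.8409, 0.2867, -1.2604)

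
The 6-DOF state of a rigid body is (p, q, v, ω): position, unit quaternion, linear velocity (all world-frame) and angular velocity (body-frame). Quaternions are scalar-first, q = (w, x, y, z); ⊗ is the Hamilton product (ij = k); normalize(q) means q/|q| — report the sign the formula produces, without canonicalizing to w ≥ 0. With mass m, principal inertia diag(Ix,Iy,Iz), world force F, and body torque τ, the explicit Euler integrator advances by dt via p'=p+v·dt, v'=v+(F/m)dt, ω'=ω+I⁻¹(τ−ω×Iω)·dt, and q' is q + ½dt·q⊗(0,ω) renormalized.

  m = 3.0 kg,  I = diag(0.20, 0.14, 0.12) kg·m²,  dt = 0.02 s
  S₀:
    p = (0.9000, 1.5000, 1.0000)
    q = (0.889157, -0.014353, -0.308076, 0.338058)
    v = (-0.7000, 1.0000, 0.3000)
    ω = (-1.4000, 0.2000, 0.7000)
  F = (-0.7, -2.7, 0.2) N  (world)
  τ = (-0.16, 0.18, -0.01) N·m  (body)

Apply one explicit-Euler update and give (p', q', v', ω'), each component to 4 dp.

linear accel F/m = (-0.2333, -0.9000, 0.0667)
p + v·dt = (0.8860, 1.5200, 1.0060)
new velocity v' = (-0.7047, 0.9820, 0.3013)
(τ − ω×Iω)/I = (-0.7860, 1.8457, -0.2233)
ω + α·dt = (-1.4157, 0.2369, 0.6955)
2q̇ = q⊗(0,ω) = (-0.1951196, -1.5280846, -0.2854027, 0.1882329)
updated quaternion q' = (0.8871, -0.0296, -0.3109, 0.3399)

p' = (0.8860, 1.5200, 1.0060)
q' = (0.8871, -0.0296, -0.3109, 0.3399)
v' = (-0.7047, 0.9820, 0.3013)
ω' = (-1.4157, 0.2369, 0.6955)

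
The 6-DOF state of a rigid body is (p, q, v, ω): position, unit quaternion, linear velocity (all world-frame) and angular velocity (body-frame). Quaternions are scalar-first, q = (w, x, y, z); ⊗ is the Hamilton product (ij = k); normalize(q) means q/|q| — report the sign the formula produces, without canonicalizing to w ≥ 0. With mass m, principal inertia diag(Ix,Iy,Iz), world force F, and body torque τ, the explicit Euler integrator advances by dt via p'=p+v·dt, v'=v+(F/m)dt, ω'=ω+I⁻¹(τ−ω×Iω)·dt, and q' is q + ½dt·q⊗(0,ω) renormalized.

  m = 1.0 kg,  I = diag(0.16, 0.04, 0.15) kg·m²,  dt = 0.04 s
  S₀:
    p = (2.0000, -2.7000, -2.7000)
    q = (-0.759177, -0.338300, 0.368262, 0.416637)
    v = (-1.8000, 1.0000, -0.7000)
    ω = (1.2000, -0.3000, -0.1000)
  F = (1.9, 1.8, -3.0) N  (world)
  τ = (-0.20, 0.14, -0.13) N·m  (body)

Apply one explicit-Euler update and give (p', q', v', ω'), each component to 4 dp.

linear accel F/m = (1.9000, 1.8000, -3.0000)
p + v·dt = (1.9280, -2.6600, -2.7280)
new velocity v' = (-1.7240, 1.0720, -0.8200)
angular accel α = (-1.2706, 3.5300, -1.1547)
new body rate ω' = (1.1492, -0.1588, -0.1462)
Hamilton product q⊗(0,ω) = (0.5581023, -0.8228475, 0.6938875, -0.2645067)
q + ½dt·q⊗(0,ω), renormalized = (-0.7478, -0.3546, 0.3820, 0.4112)

p' = (1.9280, -2.6600, -2.7280)
q' = (-0.7478, -0.3546, 0.3820, 0.4112)
v' = (-1.7240, 1.0720, -0.8200)
ω' = (1.1492, -0.1588, -0.1462)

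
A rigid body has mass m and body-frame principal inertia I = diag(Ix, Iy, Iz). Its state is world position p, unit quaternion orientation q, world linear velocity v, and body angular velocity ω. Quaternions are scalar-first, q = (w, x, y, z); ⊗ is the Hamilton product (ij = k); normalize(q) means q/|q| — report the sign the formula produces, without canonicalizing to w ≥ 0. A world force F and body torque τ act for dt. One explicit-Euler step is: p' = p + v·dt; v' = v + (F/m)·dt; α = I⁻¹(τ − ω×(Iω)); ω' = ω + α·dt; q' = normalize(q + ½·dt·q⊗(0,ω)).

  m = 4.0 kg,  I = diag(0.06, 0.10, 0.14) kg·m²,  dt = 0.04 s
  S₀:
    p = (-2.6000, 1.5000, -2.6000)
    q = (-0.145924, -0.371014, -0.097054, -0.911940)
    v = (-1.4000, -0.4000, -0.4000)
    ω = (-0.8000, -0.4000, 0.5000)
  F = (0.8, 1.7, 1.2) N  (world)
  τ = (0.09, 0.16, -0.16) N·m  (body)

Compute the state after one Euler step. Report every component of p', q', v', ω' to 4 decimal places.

p + v·dt = (-2.6560, 1.4840, -2.6160)
new velocity v' = (-1.3920, -0.3830, -0.3880)
precession coupling ω×(Iω) = (-0.0080, 0.0320, 0.0128)
(τ − ω×Iω)/I = (1.6333, 1.2800, -1.2343)
new body rate ω' = (-0.7347, -0.3488, 0.4506)
q⊗(0,ω) = (0.1203372, -0.2965638, 0.9734286, -0.0021996)
q + ½dt·q⊗(0,ω), renormalized = (-0.1435, -0.3769, -0.0776, -0.9118)

p' = (-2.6560, 1.4840, -2.6160)
q' = (-0.1435, -0.3769, -0.0776, -0.9118)
v' = (-1.3920, -0.3830, -0.3880)
ω' = (-0.7347, -0.3488, 0.4506)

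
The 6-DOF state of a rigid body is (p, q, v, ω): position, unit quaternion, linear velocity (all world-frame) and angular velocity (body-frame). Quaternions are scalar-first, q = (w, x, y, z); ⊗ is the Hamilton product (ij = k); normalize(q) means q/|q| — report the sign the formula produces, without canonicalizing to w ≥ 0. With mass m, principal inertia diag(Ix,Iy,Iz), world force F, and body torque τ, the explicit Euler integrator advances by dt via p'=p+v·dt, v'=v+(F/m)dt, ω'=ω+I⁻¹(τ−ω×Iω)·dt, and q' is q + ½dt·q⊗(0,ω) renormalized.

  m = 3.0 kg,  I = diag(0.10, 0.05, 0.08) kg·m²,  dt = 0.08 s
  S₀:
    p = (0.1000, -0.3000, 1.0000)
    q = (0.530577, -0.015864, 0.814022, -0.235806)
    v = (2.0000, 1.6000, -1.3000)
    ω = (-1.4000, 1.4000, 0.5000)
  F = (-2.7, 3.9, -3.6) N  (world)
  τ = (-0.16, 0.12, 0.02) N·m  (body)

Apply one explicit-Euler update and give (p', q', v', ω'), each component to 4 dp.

a = (-0.9000, 1.3000, -1.2000)
p + v·dt = (0.2600, -0.1720, 0.8960)
new velocity v' = (1.9280, 1.7040, -1.3960)
α = I⁻¹(τ − ω×Iω) = (-1.8100, 2.6800, -0.9750)
ω + α·dt = (-1.5448, 1.6144, 0.4220)
2q̇ = q⊗(0,ω) = (-1.0439374, -0.0056684, 1.0808682, 1.3827097)
q' = normalize(q + ½dt·q⊗(0,ω)) = (0.4872, -0.0160, 0.8544, -0.1799)

p' = (0.2600, -0.1720, 0.8960)
q' = (0.4872, -0.0160, 0.8544, -0.1799)
v' = (1.9280, 1.7040, -1.3960)
ω' = (-1.5448, 1.6144, 0.4220)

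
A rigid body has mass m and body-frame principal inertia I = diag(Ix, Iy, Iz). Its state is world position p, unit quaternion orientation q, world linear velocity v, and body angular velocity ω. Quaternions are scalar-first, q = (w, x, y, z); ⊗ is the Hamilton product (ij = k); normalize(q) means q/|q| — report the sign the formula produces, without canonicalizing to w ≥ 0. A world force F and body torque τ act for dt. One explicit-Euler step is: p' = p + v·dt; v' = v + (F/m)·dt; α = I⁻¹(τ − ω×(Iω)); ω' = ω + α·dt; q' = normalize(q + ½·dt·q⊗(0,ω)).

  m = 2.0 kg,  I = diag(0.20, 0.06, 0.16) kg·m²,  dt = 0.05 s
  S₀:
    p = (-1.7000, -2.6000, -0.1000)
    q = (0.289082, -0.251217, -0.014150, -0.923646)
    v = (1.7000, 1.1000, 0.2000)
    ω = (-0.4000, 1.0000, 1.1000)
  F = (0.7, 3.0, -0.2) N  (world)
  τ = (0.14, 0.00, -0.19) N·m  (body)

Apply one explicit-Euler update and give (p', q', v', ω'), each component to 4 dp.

p' = (-1.6150, -2.5450, -0.0900)
q' = (0.3121, -0.2312, 0.0092, -0.9214)
v' = (1.7175, 1.1750, 0.1950)
ω' = (-0.3925, 1.0147, 1.0231)

a = (0.3500, 1.5000, -0.1000)
new position p' = (-1.6150, -2.5450, -0.0900)
v + (F/m)dt = (1.7175, 1.1750, 0.1950)
gyro term ω×Iω = (0.1100, -0.0176, 0.0560)
angular accel α = (0.1500, 0.2933, -1.5375)
ω' = ω + α·dt = (-0.3925, 1.0147, 1.0231)
2q̇ = q⊗(0,ω) = (0.9296738, 0.7924482, 0.9348791, 0.0611132)
q + ½dt·q⊗(0,ω), renormalized = (0.3121, -0.2312, 0.0092, -0.9214)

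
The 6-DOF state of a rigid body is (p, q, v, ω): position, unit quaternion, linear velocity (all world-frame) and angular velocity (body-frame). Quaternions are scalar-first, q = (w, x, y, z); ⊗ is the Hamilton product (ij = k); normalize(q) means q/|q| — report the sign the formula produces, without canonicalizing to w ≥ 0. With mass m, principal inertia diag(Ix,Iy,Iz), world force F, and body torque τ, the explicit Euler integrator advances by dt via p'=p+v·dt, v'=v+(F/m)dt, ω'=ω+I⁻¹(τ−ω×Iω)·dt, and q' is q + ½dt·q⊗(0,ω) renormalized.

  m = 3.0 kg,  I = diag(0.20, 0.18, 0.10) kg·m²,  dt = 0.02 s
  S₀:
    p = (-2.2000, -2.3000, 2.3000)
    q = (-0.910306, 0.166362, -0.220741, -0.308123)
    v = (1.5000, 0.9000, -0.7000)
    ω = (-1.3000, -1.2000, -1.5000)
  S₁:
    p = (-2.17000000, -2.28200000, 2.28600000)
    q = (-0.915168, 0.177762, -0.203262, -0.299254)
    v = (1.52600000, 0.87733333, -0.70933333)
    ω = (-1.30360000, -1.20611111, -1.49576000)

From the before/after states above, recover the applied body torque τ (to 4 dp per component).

rate change Δω = (-0.00360000, -0.00611111, 0.00424000)
precession coupling = (-0.1440, 0.1950, -0.0312)
applied torque τ = (-0.1800, 0.1400, -0.0100)

τ = (-0.1800, 0.1400, -0.0100)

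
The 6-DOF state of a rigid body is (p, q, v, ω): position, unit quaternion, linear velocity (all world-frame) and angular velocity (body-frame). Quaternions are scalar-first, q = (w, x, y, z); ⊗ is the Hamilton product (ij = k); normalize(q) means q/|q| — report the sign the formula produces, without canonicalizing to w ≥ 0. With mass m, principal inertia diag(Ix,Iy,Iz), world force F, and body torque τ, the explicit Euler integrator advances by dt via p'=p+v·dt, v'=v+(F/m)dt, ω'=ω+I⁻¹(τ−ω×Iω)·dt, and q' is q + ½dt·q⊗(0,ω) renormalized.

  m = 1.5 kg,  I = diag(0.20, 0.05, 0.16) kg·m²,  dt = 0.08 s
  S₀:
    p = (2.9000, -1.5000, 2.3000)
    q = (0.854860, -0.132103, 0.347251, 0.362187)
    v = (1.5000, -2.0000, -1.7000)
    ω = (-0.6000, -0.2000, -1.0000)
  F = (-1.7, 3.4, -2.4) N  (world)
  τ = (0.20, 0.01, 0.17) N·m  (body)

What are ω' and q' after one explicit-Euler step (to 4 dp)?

ω×(Iω) gyroscopic = (0.0220, 0.0240, -0.0180)
angular accel α = (0.8900, -0.2800, 1.1750)
new body rate ω' = (-0.5288, -0.2224, -0.9060)
q⊗(0,ω) = (0.3523754, -0.7877296, -0.5203872, -0.6200888)
q' = normalize(q + ½dt·q⊗(0,ω)) = (0.8680, -0.1634, 0.3261, 0.3370)

ω' = (-0.5288, -0.2224, -0.9060)
q' = (0.8680, -0.1634, 0.3261, 0.3370)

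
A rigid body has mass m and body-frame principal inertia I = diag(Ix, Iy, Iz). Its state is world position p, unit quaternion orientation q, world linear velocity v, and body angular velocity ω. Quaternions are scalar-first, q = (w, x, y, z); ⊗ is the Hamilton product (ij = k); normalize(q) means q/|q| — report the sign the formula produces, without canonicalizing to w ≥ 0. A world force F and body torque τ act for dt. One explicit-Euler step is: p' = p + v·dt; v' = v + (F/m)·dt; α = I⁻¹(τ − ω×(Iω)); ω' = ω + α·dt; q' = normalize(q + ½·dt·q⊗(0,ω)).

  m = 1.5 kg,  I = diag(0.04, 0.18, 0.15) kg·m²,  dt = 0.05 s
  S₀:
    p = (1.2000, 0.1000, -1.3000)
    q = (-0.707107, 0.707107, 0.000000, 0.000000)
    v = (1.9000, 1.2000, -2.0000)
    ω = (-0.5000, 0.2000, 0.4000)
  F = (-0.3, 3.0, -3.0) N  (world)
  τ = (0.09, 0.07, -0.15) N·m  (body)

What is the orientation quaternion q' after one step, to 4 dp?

q' = (-0.6982, 0.7158, -0.0106, -0.0035)

2q̇ = q⊗(0,ω) = (0.3535535, 0.3535535, -0.4242642, -0.1414214)
updated quaternion q' = (-0.6982, 0.7158, -0.0106, -0.0035)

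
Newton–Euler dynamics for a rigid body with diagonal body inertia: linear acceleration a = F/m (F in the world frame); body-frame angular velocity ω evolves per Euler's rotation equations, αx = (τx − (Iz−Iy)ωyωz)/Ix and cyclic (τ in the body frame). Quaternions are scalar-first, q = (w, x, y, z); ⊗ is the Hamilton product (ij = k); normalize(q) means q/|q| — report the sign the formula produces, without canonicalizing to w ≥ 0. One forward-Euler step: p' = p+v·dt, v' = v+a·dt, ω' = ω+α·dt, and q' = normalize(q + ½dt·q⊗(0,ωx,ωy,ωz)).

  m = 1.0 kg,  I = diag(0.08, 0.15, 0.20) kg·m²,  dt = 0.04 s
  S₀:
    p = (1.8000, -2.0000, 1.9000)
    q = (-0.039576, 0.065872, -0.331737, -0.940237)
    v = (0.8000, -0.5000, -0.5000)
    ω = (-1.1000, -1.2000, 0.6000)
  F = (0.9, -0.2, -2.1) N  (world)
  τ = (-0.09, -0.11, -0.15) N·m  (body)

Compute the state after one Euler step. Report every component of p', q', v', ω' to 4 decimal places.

p' = (1.8320, -2.0200, 1.8800)
q' = (-0.0348, 0.0402, -0.3107, -0.9490)
v' = (0.8360, -0.5080, -0.5840)
ω' = (-1.1270, -1.2505, 0.5515)

precession coupling ω×(Iω) = (-0.0360, 0.0792, 0.0924)
(τ − ω×Iω)/I = (-0.6750, -1.2613, -1.2120)
ω + α·dt = (-1.1270, -1.2505, 0.5515)
2q̇ = q⊗(0,ω) = (0.2385170, -1.2837930, 1.0422287, -0.4677027)
updated quaternion q' = (-0.0348, 0.0402, -0.3107, -0.9490)
a = F/m = (0.9000, -0.2000, -2.1000)
p + v·dt = (1.8320, -2.0200, 1.8800)
v' = v + a·dt = (0.8360, -0.5080, -0.5840)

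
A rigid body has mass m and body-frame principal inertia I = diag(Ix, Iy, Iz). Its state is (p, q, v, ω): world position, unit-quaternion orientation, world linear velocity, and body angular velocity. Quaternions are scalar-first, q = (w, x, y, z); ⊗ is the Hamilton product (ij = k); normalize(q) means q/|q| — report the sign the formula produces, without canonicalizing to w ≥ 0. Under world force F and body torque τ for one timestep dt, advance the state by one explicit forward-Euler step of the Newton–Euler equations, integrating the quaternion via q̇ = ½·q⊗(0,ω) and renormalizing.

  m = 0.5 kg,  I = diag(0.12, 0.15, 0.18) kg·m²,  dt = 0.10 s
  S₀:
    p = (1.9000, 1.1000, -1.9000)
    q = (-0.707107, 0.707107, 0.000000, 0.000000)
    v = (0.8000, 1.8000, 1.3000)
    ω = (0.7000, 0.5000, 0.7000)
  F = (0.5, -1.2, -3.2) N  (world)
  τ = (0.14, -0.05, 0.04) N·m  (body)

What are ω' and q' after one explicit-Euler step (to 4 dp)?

precession coupling ω×(Iω) = (0.0105, -0.0294, 0.0105)
angular accel α = (1.0792, -0.1373, 0.1639)
ω' = ω + α·dt = (0.8079, 0.4863, 0.7164)
2q̇ = q⊗(0,ω) = (-0.4949749, -0.4949749, -0.8485284, -0.1414214)
updated quaternion q' = (-0.7307, 0.6813, -0.0424, -0.0071)

ω' = (0.8079, 0.4863, 0.7164)
q' = (-0.7307, 0.6813, -0.0424, -0.0071)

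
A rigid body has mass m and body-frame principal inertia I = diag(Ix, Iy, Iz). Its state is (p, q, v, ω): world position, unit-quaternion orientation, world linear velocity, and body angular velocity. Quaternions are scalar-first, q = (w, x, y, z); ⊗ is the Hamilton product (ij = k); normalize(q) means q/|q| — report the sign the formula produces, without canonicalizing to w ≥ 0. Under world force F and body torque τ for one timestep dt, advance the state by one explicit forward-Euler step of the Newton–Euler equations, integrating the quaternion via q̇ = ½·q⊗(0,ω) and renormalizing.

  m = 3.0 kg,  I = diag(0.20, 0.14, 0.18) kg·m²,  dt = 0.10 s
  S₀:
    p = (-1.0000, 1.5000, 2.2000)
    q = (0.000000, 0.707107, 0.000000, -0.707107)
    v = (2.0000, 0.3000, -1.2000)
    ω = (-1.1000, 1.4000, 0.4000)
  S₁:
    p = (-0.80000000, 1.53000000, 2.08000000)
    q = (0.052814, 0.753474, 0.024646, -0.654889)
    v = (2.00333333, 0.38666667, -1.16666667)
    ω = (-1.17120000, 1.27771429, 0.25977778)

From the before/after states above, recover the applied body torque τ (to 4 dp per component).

τ = (-0.1200, -0.1800, -0.1600)

rate change Δω = (-0.07120000, -0.12228571, -0.14022222)
gyro term ω₀×Iω₀ = (0.0224, -0.0088, 0.0924)
τ = I·(Δω/dt) + ω₀×(Iω₀) = (-0.1200, -0.1800, -0.1600)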